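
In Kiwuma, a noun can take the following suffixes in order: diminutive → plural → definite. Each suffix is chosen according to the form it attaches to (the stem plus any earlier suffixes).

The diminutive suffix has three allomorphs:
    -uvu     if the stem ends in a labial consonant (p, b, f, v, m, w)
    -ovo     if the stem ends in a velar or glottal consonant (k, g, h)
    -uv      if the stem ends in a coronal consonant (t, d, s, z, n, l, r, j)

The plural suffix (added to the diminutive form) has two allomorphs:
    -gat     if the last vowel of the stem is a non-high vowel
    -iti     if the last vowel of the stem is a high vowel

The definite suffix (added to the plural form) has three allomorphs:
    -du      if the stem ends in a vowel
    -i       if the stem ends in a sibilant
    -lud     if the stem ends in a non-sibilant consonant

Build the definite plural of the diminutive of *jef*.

*jef* — final consonant /f/ (labial) → -uvu → *jefuvu*.
Since the last vowel of the diminutive form *jefuvu* is /u/ (a high vowel), it takes -iti, giving *jefuvuiti*.
The final sound of the plural form *jefuvuiti* is /i/, which is a vowel, so the definite suffix is -du, giving *jefuvuitidu*.

jefuvuitidu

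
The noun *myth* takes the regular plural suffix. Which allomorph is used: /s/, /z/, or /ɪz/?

The stem *myth* ends in a voiceless non-sibilant consonant.
The plural suffix surfaces as /ɪz/ after sibilants, /s/ after other voiceless consonants, and /z/ after other voiced sounds.
So the plural -s on *myth* is pronounced /s/.

/s/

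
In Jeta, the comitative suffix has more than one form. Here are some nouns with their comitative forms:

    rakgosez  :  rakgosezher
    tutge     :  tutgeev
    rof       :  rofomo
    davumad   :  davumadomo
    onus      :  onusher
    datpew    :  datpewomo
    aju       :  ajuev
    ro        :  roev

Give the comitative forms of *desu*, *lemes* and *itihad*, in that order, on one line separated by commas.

Looking at the final sound of each stem: -her when the stem ends in a sibilant (*rakgosez*, *onus*); -omo when the stem ends in a non-sibilant consonant (*rof*, *davumad*, *datpew*); -ev when the stem ends in a vowel (*tutge*, *aju*, *ro*).
*desu* — final sound /u/ (a vowel) → -ev → *desuev*.
*lemes*: final sound = /s/, a sibilant → -her → *lemesher*.
*itihad*: final sound = /d/, a non-sibilant consonant → -omo → *itihadomo*.

desuev, lemesher, itihadomo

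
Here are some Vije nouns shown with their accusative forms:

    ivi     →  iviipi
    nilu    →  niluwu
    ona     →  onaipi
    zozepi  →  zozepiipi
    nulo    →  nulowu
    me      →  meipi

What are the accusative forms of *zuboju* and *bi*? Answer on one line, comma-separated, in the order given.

zubojuwu, biipi

The suffix is conditioned by the last vowel: -wu when the last vowel of the stem is a rounded vowel (*nilu*, *nulo*); -ipi when the last vowel of the stem is an unrounded vowel (*ivi*, *ona*, *zozepi*, *me*).
*zuboju* — last vowel /u/ (a rounded vowel) → -wu → *zubojuwu*.
*bi* — last vowel /i/ (an unrounded vowel) → -ipi → *biipi*.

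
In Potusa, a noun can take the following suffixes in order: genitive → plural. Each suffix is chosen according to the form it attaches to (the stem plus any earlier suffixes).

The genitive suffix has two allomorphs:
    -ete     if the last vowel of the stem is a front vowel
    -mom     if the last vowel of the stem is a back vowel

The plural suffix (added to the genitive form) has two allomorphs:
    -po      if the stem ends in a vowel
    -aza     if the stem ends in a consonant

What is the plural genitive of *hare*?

hareetepo

*hare*: last vowel = /e/, a front vowel → -ete → *hareete*.
Since the final sound of the genitive form *hareete* is /e/ (a vowel), it takes -po, giving *hareetepo*.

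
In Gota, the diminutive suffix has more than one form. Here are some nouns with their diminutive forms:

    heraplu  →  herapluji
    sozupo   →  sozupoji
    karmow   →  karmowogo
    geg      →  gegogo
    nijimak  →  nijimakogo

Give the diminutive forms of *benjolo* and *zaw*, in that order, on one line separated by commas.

benjoloji, zawogo

The alternation tracks the final sound of the stem — -ogo when the stem ends in a consonant (*karmow*, *geg*, *nijimak*); -ji when the stem ends in a vowel (*heraplu*, *sozupo*).
*benjolo* — final sound /o/ (a vowel) → -ji → *benjoloji*.
Since the final sound of *zaw* is /w/ (a consonant), it takes -ogo, giving *zawogo*.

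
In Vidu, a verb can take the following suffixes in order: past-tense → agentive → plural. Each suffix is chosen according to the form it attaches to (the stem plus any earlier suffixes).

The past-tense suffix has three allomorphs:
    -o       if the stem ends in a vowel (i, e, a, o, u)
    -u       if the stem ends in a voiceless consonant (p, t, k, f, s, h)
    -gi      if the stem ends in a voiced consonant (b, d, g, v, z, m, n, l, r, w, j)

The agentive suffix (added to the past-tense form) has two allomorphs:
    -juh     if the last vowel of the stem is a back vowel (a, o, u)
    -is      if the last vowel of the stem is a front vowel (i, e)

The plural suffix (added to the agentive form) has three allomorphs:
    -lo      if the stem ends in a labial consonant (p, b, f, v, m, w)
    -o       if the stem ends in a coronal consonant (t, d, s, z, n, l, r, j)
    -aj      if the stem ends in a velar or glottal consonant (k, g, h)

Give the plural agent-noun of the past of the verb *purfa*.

*purfa* — final sound /a/ (a vowel) → -o → *purfao*.
The past-tense form *purfao* — last vowel /o/ (a back vowel) → -juh → *purfaojuh*.
The agentive form *purfaojuh*: final consonant = /h/, velar/glottal → -aj → *purfaojuhaj*.

purfaojuhaj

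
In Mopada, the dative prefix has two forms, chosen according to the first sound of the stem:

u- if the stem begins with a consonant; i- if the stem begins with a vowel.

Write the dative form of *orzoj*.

*orzoj*: first sound = /o/, a vowel → i- → *iorzoj*.

iorzoj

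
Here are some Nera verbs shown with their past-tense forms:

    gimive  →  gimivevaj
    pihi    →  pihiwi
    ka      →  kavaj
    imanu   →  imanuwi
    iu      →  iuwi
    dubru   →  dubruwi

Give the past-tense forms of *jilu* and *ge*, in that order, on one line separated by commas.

jiluwi, gevaj

The alternation tracks the last vowel of the stem — -wi when the last vowel of the stem is a high vowel (*pihi*, *imanu*, *iu*, *dubru*); -vaj when the last vowel of the stem is a non-high vowel (*gimive*, *ka*).
*jilu*: last vowel = /u/, a high vowel → -wi → *jiluwi*.
*ge*: last vowel = /e/, a non-high vowel → -vaj → *gevaj*.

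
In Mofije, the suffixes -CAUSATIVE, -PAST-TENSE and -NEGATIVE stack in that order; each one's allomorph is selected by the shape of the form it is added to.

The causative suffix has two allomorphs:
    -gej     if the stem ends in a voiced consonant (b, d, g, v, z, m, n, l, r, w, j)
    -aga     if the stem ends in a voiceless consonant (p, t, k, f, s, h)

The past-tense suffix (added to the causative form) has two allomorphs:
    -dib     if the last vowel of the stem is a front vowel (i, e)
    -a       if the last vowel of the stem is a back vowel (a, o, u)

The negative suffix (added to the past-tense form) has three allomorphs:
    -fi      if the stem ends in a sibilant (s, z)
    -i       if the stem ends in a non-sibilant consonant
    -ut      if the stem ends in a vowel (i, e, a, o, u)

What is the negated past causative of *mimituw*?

mimituwgejdibi

The final consonant of *mimituw* is /w/, which is voiced, so the causative suffix is -gej, giving *mimituwgej*.
The causative form *mimituwgej*: last vowel = /e/, a front vowel → -dib → *mimituwgejdib*.
The final sound of the past-tense form *mimituwgejdib* is /b/, which is a non-sibilant consonant, so the negative suffix is -i, giving *mimituwgejdibi*.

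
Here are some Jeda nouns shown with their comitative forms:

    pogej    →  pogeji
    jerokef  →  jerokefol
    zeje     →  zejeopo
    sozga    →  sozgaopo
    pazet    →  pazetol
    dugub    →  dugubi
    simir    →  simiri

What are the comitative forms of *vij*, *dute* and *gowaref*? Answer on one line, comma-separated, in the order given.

viji, duteopo, gowarefol

The suffix is conditioned by the final sound: -ol when the stem ends in a voiceless consonant (*jerokef*, *pazet*); -i when the stem ends in a voiced consonant (*pogej*, *dugub*, *simir*); -opo when the stem ends in a vowel (*zeje*, *sozga*).
*vij*: final sound = /j/, a voiced consonant → -i → *viji*.
The final sound of *dute* is /e/, which is a vowel, so the suffix is -opo, giving *duteopo*.
*gowaref* — final sound /f/ (a voiceless consonant) → -ol → *gowarefol*.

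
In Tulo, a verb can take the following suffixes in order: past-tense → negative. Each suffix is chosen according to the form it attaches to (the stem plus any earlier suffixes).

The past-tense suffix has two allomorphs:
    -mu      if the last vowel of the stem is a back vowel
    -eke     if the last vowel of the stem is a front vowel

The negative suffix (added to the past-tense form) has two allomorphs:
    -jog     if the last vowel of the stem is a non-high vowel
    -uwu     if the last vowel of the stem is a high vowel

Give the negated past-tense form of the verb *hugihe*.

hugiheekejog

The last vowel of *hugihe* is /e/, which is a front vowel, so the past-tense suffix is -eke, giving *hugiheeke*.
The past-tense form *hugiheeke*: last vowel = /e/, a non-high vowel → -jog → *hugiheekejog*.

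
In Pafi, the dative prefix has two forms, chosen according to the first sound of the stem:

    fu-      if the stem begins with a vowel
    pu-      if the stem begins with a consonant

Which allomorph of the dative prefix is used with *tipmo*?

pu-

Since the first sound of *tipmo* is /t/ (a consonant), it takes pu-.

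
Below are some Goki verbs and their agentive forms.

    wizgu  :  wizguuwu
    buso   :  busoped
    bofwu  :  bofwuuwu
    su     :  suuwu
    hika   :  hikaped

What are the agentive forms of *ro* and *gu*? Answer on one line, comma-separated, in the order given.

roped, guuwu

The suffix is conditioned by the last vowel: -uwu when the last vowel of the stem is a high vowel (*wizgu*, *bofwu*, *su*); -ped when the last vowel of the stem is a non-high vowel (*buso*, *hika*).
Since the last vowel of *ro* is /o/ (a non-high vowel), it takes -ped, giving *roped*.
The last vowel of *gu* is /u/, which is a high vowel, so the suffix is -uwu, giving *guuwu*.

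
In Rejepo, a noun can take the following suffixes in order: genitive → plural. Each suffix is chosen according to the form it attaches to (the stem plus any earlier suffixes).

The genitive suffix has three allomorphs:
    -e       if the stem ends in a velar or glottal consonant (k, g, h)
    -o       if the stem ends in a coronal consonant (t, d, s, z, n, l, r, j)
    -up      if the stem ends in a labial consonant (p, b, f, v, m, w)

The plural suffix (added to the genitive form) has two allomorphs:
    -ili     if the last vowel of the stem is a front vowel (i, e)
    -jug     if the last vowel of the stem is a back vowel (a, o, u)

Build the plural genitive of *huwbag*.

The final consonant of *huwbag* is /g/, which is velar/glottal, so the genitive suffix is -e, giving *huwbage*.
The genitive form *huwbage* — last vowel /e/ (a front vowel) → -ili → *huwbageili*.

huwbageili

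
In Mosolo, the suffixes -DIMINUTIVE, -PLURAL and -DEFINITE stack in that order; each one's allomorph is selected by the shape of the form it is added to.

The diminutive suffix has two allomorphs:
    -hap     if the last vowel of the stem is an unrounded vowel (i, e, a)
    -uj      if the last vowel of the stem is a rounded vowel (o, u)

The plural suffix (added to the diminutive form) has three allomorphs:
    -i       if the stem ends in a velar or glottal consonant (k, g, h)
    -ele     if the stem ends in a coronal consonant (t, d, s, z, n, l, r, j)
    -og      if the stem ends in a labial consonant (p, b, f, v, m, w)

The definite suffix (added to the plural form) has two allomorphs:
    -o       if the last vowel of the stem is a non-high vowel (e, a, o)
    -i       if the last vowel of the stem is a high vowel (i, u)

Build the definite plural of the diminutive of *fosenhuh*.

Since the last vowel of *fosenhuh* is /u/ (a rounded vowel), it takes -uj, giving *fosenhuhuj*.
The diminutive form *fosenhuhuj* — final consonant /j/ (coronal) → -ele → *fosenhuhujele*.
The plural form *fosenhuhujele* — last vowel /e/ (a non-high vowel) → -o → *fosenhuhujeleo*.

fosenhuhujeleo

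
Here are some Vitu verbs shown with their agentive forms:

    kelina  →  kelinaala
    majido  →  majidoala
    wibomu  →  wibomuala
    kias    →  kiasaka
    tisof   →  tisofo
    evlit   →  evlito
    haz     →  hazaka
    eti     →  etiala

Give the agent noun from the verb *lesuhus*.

lesuhusaka

The suffix is conditioned by the final sound: -aka when the stem ends in a sibilant (*kias*, *haz*); -o when the stem ends in a non-sibilant consonant (*tisof*, *evlit*); -ala when the stem ends in a vowel (*kelina*, *majido*, *wibomu*, *eti*).
The final sound of *lesuhus* is /s/, which is a sibilant, so the suffix is -aka, giving *lesuhusaka*.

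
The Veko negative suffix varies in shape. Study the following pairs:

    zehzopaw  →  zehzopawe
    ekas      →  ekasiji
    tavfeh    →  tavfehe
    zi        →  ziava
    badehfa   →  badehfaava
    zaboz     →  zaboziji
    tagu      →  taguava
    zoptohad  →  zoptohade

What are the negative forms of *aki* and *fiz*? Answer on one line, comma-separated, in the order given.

akiava, fiziji

The suffix is conditioned by the final sound: -iji when the stem ends in a sibilant (*ekas*, *zaboz*); -e when the stem ends in a non-sibilant consonant (*zehzopaw*, *tavfeh*, *zoptohad*); -ava when the stem ends in a vowel (*zi*, *badehfa*, *tagu*).
*aki*: final sound = /i/, a vowel → -ava → *akiava*.
*fiz*: final sound = /z/, a sibilant → -iji → *fiziji*.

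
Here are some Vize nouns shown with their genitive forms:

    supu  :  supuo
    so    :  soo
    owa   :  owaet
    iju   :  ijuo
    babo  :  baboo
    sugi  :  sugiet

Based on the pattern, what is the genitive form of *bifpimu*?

The alternation tracks the last vowel of the stem — -o when the last vowel of the stem is a rounded vowel (*supu*, *so*, *iju*, *babo*); -et when the last vowel of the stem is an unrounded vowel (*owa*, *sugi*).
*bifpimu* — last vowel /u/ (a rounded vowel) → -o → *bifpimuo*.

bifpimuo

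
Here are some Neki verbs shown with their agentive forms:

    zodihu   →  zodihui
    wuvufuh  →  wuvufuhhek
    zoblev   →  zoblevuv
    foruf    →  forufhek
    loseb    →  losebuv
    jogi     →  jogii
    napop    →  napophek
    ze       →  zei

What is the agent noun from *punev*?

punevuv

The alternation tracks the final sound of the stem — -hek when the stem ends in a voiceless consonant (*wuvufuh*, *foruf*, *napop*); -uv when the stem ends in a voiced consonant (*zoblev*, *loseb*); -i when the stem ends in a vowel (*zodihu*, *jogi*, *ze*).
*punev* — final sound /v/ (a voiced consonant) → -uv → *punevuv*.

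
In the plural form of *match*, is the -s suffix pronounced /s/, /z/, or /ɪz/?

/ɪz/

The stem *match* ends in a sibilant (/s, z, ʃ, ʒ, tʃ, dʒ/).
The plural suffix surfaces as /ɪz/ after sibilants, /s/ after other voiceless consonants, and /z/ after other voiced sounds.
So the plural -s on *match* is pronounced /ɪz/.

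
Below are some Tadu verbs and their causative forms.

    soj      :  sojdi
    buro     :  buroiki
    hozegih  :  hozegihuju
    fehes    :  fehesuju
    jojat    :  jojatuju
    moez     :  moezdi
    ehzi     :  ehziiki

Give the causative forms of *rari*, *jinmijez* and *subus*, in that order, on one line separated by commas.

The suffix is conditioned by the final sound: -uju when the stem ends in a voiceless consonant (*hozegih*, *fehes*, *jojat*); -di when the stem ends in a voiced consonant (*soj*, *moez*); -iki when the stem ends in a vowel (*buro*, *ehzi*).
The final sound of *rari* is /i/, which is a vowel, so the suffix is -iki, giving *rariiki*.
Since the final sound of *jinmijez* is /z/ (a voiced consonant), it takes -di, giving *jinmijezdi*.
*subus*: final sound = /s/, a voiceless consonant → -uju → *subusuju*.

rariiki, jinmijezdi, subusuju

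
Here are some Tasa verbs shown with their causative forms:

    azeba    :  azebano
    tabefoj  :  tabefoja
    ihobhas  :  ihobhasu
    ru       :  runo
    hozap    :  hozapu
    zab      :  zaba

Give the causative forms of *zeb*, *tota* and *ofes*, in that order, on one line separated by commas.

zeba, totano, ofesu

The pattern is voicing of the final sound: -u when the stem ends in a voiceless consonant (*ihobhas*, *hozap*); -a when the stem ends in a voiced consonant (*tabefoj*, *zab*); -no when the stem ends in a vowel (*azeba*, *ru*).
The final sound of *zeb* is /b/, which is a voiced consonant, so the suffix is -a, giving *zeba*.
The final sound of *tota* is /a/, which is a vowel, so the suffix is -no, giving *totano*.
The final sound of *ofes* is /s/, which is a voiceless consonant, so the suffix is -u, giving *ofesu*.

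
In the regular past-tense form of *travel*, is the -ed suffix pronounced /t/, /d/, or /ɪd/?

The stem *travel* ends in a voiced sound other than /d/.
The -ed suffix is realized as /ɪd/ after /t, d/; as /t/ after other voiceless consonants; and as /d/ after other voiced sounds.
So -ed on *travel* is pronounced /d/.

/d/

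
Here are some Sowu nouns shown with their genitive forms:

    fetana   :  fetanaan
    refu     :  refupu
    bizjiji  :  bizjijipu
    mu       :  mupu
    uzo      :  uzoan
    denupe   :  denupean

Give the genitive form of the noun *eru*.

erupu

The suffix is conditioned by the last vowel: -pu when the last vowel of the stem is a high vowel (*refu*, *bizjiji*, *mu*); -an when the last vowel of the stem is a non-high vowel (*fetana*, *uzo*, *denupe*).
Since the last vowel of *eru* is /u/ (a high vowel), it takes -pu, giving *erupu*.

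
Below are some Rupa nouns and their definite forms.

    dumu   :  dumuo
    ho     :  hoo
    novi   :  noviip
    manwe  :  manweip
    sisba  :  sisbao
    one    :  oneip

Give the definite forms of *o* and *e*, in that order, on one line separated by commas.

oo, eip

The pattern is front/back vowel harmony: -ip when the last vowel of the stem is a front vowel (*novi*, *manwe*, *one*); -o when the last vowel of the stem is a back vowel (*dumu*, *ho*, *sisba*).
Since the last vowel of *o* is /o/ (a back vowel), it takes -o, giving *oo*.
*e*: last vowel = /e/, a front vowel → -ip → *eip*.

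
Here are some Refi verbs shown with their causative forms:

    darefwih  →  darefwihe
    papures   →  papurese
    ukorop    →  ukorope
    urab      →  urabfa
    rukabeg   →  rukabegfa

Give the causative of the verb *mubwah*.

The alternation tracks the final consonant of the stem — -e when the stem ends in a voiceless consonant (*darefwih*, *papures*, *ukorop*); -fa when the stem ends in a voiced consonant (*urab*, *rukabeg*).
*mubwah*: final consonant = /h/, voiceless → -e → *mubwahe*.

mubwahe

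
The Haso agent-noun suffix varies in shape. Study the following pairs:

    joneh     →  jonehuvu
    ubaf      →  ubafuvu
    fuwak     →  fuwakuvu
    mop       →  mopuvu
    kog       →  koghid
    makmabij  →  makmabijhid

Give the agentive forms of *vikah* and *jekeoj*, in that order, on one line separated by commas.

The suffix is conditioned by the final consonant: -uvu when the stem ends in a voiceless consonant (*joneh*, *ubaf*, *fuwak*, *mop*); -hid when the stem ends in a voiced consonant (*kog*, *makmabij*).
The final consonant of *vikah* is /h/, which is voiceless, so the suffix is -uvu, giving *vikahuvu*.
*jekeoj* — final consonant /j/ (voiced) → -hid → *jekeojhid*.

vikahuvu, jekeojhid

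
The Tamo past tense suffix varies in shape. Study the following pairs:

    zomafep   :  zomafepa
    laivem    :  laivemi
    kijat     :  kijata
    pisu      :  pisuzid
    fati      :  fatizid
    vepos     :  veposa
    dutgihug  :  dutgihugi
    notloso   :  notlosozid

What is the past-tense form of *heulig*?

heuligi

Looking at the final sound of each stem: -a when the stem ends in a voiceless consonant (*zomafep*, *kijat*, *vepos*); -i when the stem ends in a voiced consonant (*laivem*, *dutgihug*); -zid when the stem ends in a vowel (*pisu*, *fati*, *notloso*).
*heulig* — final sound /g/ (a voiced consonant) → -i → *heuligi*.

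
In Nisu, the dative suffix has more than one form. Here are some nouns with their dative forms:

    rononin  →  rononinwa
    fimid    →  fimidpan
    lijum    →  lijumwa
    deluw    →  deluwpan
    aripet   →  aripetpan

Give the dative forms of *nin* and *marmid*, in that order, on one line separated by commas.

The pattern is nasality of the final consonant: -wa when the stem ends in a nasal (*rononin*, *lijum*); -pan when the stem ends in a non-nasal consonant (*fimid*, *deluw*, *aripet*).
*nin* — final consonant /n/ (a nasal) → -wa → *ninwa*.
The final consonant of *marmid* is /d/, which is non-nasal, so the suffix is -pan, giving *marmidpan*.

ninwa, marmidpan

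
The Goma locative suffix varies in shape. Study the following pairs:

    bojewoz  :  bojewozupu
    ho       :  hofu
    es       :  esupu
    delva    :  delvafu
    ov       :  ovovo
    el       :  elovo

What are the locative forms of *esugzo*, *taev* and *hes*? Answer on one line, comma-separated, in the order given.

esugzofu, taevovo, hesupu

The pattern is sibilance of the final sound: -upu when the stem ends in a sibilant (*bojewoz*, *es*); -ovo when the stem ends in a non-sibilant consonant (*ov*, *el*); -fu when the stem ends in a vowel (*ho*, *delva*).
*esugzo* — final sound /o/ (a vowel) → -fu → *esugzofu*.
*taev*: final sound = /v/, a non-sibilant consonant → -ovo → *taevovo*.
Since the final sound of *hes* is /s/ (a sibilant), it takes -upu, giving *hesupu*.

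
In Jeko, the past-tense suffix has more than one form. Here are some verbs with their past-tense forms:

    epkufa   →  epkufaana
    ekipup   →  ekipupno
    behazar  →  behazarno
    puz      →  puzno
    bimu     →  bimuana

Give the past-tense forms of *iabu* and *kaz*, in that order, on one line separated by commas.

iabuana, kazno

The pattern is consonant vs. vowel: -no when the stem ends in a consonant (*ekipup*, *behazar*, *puz*); -ana when the stem ends in a vowel (*epkufa*, *bimu*).
Since the final sound of *iabu* is /u/ (a vowel), it takes -ana, giving *iabuana*.
The final sound of *kaz* is /z/, which is a consonant, so the suffix is -no, giving *kazno*.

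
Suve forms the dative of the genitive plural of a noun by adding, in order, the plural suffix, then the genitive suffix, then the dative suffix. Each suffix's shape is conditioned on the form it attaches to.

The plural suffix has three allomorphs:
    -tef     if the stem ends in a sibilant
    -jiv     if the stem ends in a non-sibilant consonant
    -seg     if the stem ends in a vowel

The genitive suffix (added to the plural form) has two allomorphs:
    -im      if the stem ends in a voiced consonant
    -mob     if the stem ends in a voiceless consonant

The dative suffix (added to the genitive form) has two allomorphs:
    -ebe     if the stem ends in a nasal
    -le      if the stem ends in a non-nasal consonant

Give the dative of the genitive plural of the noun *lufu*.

lufusegimebe

*lufu*: final sound = /u/, a vowel → -seg → *lufuseg*.
The plural form *lufuseg* — final consonant /g/ (voiced) → -im → *lufusegim*.
The final consonant of the genitive form *lufusegim* is /m/, which is a nasal, so the dative suffix is -ebe, giving *lufusegimebe*.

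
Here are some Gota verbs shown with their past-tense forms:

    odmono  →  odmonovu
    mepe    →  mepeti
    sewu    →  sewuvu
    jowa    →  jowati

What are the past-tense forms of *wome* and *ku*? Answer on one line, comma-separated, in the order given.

Looking at the last vowel of each stem: -vu when the last vowel of the stem is a rounded vowel (*odmono*, *sewu*); -ti when the last vowel of the stem is an unrounded vowel (*mepe*, *jowa*).
*wome*: last vowel = /e/, an unrounded vowel → -ti → *wometi*.
*ku*: last vowel = /u/, a rounded vowel → -vu → *kuvu*.

wometi, kuvu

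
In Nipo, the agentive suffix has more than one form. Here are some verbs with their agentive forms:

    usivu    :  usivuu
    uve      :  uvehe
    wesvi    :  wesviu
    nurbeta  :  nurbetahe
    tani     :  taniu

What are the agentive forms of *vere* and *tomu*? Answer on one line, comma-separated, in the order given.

Looking at the last vowel of each stem: -u when the last vowel of the stem is a high vowel (*usivu*, *wesvi*, *tani*); -he when the last vowel of the stem is a non-high vowel (*uve*, *nurbeta*).
The last vowel of *vere* is /e/, which is a non-high vowel, so the suffix is -he, giving *verehe*.
The last vowel of *tomu* is /u/, which is a high vowel, so the suffix is -u, giving *tomuu*.

verehe, tomuu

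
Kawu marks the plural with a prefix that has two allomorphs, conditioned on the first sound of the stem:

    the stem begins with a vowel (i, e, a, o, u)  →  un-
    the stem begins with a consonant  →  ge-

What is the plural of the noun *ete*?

unete

Since the first sound of *ete* is /e/ (a vowel), it takes un-, giving *unete*.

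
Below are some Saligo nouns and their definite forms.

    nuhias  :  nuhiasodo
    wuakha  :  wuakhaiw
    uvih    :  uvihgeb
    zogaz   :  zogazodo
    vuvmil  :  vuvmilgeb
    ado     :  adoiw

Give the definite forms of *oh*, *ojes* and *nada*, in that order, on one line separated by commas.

The pattern is sibilance of the final sound: -odo when the stem ends in a sibilant (*nuhias*, *zogaz*); -geb when the stem ends in a non-sibilant consonant (*uvih*, *vuvmil*); -iw when the stem ends in a vowel (*wuakha*, *ado*).
*oh* — final sound /h/ (a non-sibilant consonant) → -geb → *ohgeb*.
Since the final sound of *ojes* is /s/ (a sibilant), it takes -odo, giving *ojesodo*.
*nada* — final sound /a/ (a vowel) → -iw → *nadaiw*.

ohgeb, ojesodo, nadaiw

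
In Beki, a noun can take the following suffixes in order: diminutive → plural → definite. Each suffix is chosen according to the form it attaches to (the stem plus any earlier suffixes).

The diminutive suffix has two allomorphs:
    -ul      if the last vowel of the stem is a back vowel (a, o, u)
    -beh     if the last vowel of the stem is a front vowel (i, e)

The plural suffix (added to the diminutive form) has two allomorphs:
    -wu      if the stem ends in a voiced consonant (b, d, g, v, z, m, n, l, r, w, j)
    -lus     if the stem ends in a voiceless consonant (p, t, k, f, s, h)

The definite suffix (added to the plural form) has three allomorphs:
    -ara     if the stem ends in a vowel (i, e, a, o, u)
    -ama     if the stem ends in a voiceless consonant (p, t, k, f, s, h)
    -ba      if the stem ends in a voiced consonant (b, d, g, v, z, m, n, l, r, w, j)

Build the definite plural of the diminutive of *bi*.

Since the last vowel of *bi* is /i/ (a front vowel), it takes -beh, giving *bibeh*.
The diminutive form *bibeh* — final consonant /h/ (voiceless) → -lus → *bibehlus*.
The plural form *bibehlus*: final sound = /s/, a voiceless consonant → -ama → *bibehlusama*.

bibehlusama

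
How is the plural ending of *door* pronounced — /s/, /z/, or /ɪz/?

/z/

The stem *door* ends in a voiced non-sibilant sound.
The plural suffix surfaces as /ɪz/ after sibilants, /s/ after other voiceless consonants, and /z/ after other voiced sounds.
So the plural -s on *door* is pronounced /z/.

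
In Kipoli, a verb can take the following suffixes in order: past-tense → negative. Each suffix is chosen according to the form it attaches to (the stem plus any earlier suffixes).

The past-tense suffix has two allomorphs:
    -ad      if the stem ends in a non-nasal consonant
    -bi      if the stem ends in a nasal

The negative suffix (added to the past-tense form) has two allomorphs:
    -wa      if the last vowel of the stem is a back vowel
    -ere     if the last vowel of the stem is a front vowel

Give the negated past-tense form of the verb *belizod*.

belizodadwa

Since the final consonant of *belizod* is /d/ (non-nasal), it takes -ad, giving *belizodad*.
The past-tense form *belizodad*: last vowel = /a/, a back vowel → -wa → *belizodadwa*.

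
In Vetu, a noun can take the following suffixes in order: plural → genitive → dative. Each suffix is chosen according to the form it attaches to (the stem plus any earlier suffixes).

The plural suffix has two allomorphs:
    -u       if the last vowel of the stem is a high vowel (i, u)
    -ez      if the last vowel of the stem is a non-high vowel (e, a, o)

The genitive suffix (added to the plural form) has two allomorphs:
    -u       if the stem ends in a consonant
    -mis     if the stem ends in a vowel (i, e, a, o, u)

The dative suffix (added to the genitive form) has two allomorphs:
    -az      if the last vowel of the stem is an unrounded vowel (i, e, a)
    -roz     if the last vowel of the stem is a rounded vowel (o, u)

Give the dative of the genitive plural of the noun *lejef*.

*lejef*: last vowel = /e/, a non-high vowel → -ez → *lejefez*.
The plural form *lejefez*: final sound = /z/, a consonant → -u → *lejefezu*.
The last vowel of the genitive form *lejefezu* is /u/, which is a rounded vowel, so the dative suffix is -roz, giving *lejefezuroz*.

lejefezuroz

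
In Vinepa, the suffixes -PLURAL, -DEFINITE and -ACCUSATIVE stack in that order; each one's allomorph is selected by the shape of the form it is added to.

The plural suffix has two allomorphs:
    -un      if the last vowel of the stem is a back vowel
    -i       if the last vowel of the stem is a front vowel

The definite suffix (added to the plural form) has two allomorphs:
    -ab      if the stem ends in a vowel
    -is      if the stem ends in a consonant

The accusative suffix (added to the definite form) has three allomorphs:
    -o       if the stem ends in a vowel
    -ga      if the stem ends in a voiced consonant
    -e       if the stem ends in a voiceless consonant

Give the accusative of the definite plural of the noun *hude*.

hudeiabga

The last vowel of *hude* is /e/, which is a front vowel, so the plural suffix is -i, giving *hudei*.
The final sound of the plural form *hudei* is /i/, which is a vowel, so the definite suffix is -ab, giving *hudeiab*.
The definite form *hudeiab*: final sound = /b/, a voiced consonant → -ga → *hudeiabga*.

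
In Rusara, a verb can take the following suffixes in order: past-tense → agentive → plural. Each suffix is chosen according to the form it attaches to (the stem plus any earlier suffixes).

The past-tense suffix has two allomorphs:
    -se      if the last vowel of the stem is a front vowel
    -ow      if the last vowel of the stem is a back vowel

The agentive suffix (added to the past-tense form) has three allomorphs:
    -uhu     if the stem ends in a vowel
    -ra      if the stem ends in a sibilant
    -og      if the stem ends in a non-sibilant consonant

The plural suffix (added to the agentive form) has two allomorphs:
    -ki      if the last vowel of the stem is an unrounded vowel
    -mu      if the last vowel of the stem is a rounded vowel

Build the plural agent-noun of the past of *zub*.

The last vowel of *zub* is /u/, which is a back vowel, so the past-tense suffix is -ow, giving *zubow*.
The past-tense form *zubow*: final sound = /w/, a non-sibilant consonant → -og → *zubowog*.
The agentive form *zubowog* — last vowel /o/ (a rounded vowel) → -mu → *zubowogmu*.

zubowogmu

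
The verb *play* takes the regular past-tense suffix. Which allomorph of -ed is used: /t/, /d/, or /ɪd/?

/d/

The stem *play* ends in a voiced sound other than /d/.
The -ed suffix is realized as /ɪd/ after /t, d/; as /t/ after other voiceless consonants; and as /d/ after other voiced sounds.
So -ed on *play* is pronounced /d/.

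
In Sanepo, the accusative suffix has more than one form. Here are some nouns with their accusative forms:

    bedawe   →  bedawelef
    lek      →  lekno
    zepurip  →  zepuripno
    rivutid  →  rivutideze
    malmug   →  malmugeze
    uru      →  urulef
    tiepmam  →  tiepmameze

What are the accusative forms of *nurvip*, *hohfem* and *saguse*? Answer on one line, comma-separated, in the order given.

The pattern is voicing of the final sound: -no when the stem ends in a voiceless consonant (*lek*, *zepurip*); -eze when the stem ends in a voiced consonant (*rivutid*, *malmug*, *tiepmam*); -lef when the stem ends in a vowel (*bedawe*, *uru*).
*nurvip* — final sound /p/ (a voiceless consonant) → -no → *nurvipno*.
*hohfem* — final sound /m/ (a voiced consonant) → -eze → *hohfemeze*.
*saguse*: final sound = /e/, a vowel → -lef → *saguselef*.

nurvipno, hohfemeze, saguselef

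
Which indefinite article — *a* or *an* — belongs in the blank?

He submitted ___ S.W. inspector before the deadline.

The indefinite article is chosen by the initial *sound* of the following word, not its spelling.
The initialism *S.W.* is read letter by letter; the first letter, S, is pronounced /ɛs/, which begins with a vowel sound.
So the article is *an*: He submitted an S.W. inspector before the deadline.

an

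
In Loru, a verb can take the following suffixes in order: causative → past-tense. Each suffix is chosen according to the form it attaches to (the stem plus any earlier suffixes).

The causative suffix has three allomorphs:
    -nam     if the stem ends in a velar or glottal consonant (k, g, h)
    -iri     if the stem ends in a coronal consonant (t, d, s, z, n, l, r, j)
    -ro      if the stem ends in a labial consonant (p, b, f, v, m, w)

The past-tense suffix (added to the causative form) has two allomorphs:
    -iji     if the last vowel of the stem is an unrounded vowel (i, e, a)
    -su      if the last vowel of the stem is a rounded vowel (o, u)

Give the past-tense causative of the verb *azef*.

Since the final consonant of *azef* is /f/ (labial), it takes -ro, giving *azefro*.
The last vowel of the causative form *azefro* is /o/, which is a rounded vowel, so the past-tense suffix is -su, giving *azefrosu*.

azefrosu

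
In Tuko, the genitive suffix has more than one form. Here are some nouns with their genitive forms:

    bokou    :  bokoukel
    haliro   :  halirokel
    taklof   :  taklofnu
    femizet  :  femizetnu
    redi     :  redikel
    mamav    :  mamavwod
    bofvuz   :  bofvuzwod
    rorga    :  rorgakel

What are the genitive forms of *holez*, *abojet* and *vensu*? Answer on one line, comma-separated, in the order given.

holezwod, abojetnu, vensukel

Looking at the final sound of each stem: -nu when the stem ends in a voiceless consonant (*taklof*, *femizet*); -wod when the stem ends in a voiced consonant (*mamav*, *bofvuz*); -kel when the stem ends in a vowel (*bokou*, *haliro*, *redi*, *rorga*).
*holez* — final sound /z/ (a voiced consonant) → -wod → *holezwod*.
*abojet*: final sound = /t/, a voiceless consonant → -nu → *abojetnu*.
*vensu* — final sound /u/ (a vowel) → -kel → *vensukel*.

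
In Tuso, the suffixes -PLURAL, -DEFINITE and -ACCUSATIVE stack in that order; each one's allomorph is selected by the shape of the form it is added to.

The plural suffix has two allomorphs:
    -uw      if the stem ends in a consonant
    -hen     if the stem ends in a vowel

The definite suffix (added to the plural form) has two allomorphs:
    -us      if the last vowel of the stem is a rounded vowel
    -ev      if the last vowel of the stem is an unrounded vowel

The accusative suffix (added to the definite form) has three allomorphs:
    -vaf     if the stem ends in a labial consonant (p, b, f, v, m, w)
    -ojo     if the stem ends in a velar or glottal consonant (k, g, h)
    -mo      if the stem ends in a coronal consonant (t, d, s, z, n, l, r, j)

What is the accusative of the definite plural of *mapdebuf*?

mapdebufuwusmo

Since the final sound of *mapdebuf* is /f/ (a consonant), it takes -uw, giving *mapdebufuw*.
The plural form *mapdebufuw*: last vowel = /u/, a rounded vowel → -us → *mapdebufuwus*.
The definite form *mapdebufuwus* — final consonant /s/ (coronal) → -mo → *mapdebufuwusmo*.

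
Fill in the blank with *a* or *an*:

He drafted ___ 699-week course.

a

The indefinite article is chosen by the initial *sound* of the following word, not its spelling.
The number *699* is spoken "six hundred …", beginning with /sɪks/ — a consonant sound.
So the article is *a*: He drafted a 699-week course.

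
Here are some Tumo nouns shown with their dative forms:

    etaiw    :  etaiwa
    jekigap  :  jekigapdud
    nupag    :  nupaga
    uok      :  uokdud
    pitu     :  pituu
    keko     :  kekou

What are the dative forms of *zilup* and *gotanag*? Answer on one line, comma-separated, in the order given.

zilupdud, gotanaga

The alternation tracks the final sound of the stem — -dud when the stem ends in a voiceless consonant (*jekigap*, *uok*); -a when the stem ends in a voiced consonant (*etaiw*, *nupag*); -u when the stem ends in a vowel (*pitu*, *keko*).
The final sound of *zilup* is /p/, which is a voiceless consonant, so the suffix is -dud, giving *zilupdud*.
The final sound of *gotanag* is /g/, which is a voiced consonant, so the suffix is -a, giving *gotanaga*.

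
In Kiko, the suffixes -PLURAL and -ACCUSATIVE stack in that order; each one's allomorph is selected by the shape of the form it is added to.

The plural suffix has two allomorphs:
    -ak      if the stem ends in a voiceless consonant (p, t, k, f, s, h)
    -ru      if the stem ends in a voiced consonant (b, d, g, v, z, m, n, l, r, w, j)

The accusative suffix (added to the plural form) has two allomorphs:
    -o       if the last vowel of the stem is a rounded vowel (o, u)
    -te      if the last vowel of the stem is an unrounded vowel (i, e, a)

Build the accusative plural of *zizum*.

zizumruo

*zizum* — final consonant /m/ (voiced) → -ru → *zizumru*.
The plural form *zizumru*: last vowel = /u/, a rounded vowel → -o → *zizumruo*.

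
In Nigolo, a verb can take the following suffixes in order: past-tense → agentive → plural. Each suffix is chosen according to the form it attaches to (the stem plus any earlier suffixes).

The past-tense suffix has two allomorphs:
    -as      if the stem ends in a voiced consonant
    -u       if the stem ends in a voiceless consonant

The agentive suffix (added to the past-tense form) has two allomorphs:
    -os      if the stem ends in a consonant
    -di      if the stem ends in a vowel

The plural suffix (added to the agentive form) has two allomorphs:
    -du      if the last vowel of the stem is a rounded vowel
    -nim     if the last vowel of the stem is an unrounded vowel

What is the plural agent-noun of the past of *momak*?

momakudinim

Since the final consonant of *momak* is /k/ (voiceless), it takes -u, giving *momaku*.
Since the final sound of the past-tense form *momaku* is /u/ (a vowel), it takes -di, giving *momakudi*.
The last vowel of the agentive form *momakudi* is /i/, which is an unrounded vowel, so the plural suffix is -nim, giving *momakudinim*.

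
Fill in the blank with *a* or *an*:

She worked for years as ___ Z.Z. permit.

a

The indefinite article is chosen by the initial *sound* of the following word, not its spelling.
The initialism *Z.Z.* is read letter by letter; the first letter, Z, is pronounced /ziː/, which begins with a consonant sound.
So the article is *a*: She worked for years as a Z.Z. permit.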